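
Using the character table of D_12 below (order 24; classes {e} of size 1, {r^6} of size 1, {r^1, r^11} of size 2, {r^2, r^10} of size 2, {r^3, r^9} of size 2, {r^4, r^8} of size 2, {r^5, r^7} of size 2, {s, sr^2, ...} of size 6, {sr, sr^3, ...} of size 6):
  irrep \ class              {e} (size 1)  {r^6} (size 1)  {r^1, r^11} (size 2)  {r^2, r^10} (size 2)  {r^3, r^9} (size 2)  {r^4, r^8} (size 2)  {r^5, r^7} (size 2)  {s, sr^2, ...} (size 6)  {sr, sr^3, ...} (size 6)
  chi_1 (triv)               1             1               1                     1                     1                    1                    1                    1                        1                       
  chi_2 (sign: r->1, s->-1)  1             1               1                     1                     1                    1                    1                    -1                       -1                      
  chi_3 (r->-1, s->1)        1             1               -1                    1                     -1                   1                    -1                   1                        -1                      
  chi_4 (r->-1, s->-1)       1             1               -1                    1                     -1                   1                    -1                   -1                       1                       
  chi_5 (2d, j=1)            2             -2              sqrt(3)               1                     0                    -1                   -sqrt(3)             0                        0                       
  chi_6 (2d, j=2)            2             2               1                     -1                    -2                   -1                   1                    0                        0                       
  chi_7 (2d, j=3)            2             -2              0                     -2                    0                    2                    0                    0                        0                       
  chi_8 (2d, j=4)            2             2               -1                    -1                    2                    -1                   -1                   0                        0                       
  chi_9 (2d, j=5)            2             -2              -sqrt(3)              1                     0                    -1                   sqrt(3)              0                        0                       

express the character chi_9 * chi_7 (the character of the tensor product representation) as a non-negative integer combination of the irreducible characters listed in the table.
chi_9 tensor chi_7 = chi_6 + chi_8 (all other irreducibles have multiplicity 0).

Justification: The character of a tensor product is the pointwise product (chi_9 * chi_7)(C) = chi_9(C) * chi_7(C):
  {e}: (2)*(2), {r^6}: (-2)*(-2), {r^1, r^11}: (-sqrt(3))*(0), {r^2, r^10}: (1)*(-2), {r^3, r^9}: (0)*(0), {r^4, r^8}: (-1)*(2), {r^5, r^7}: (sqrt(3))*(0), {s, sr^2, ...}: (0)*(0), {sr, sr^3, ...}: (0)*(0)
so (chi_9 * chi_7) takes values
  {e} -> 4, {r^6} -> 4, {r^1, r^11} -> 0, {r^2, r^10} -> -2, {r^3, r^9} -> 0, {r^4, r^8} -> -2, {r^5, r^7} -> 0, {s, sr^2, ...} -> 0, {sr, sr^3, ...} -> 0.
Now take the inner product of this character with each irreducible chi from the table, <chi_9*chi_7, chi> = (1/24) sum_C |C| (chi_9*chi_7)(C) conj(chi(C)):
  <chi_9*chi_7, chi_1> = (1/24)[1*(4)*conj(1) + 1*(4)*conj(1) + 2*(0)*conj(1) + 2*(-2)*conj(1) + 2*(0)*conj(1) + 2*(-2)*conj(1) + 2*(0)*conj(1) + 6*(0)*conj(1) + 6*(0)*conj(1)]
      = (1/24)[(4) + (4) + (0) + (-4) + (0) + (-4) + (0) + (0) + (0)] = 0/24 = 0
  <chi_9*chi_7, chi_2> = (1/24)[1*(4)*conj(1) + 1*(4)*conj(1) + 2*(0)*conj(1) + 2*(-2)*conj(1) + 2*(0)*conj(1) + 2*(-2)*conj(1) + 2*(0)*conj(1) + 6*(0)*conj(-1) + 6*(0)*conj(-1)]
      = (1/24)[(4) + (4) + (0) + (-4) + (0) + (-4) + (0) + (0) + (0)] = 0/24 = 0
  <chi_9*chi_7, chi_3> = (1/24)[1*(4)*conj(1) + 1*(4)*conj(1) + 2*(0)*conj(-1) + 2*(-2)*conj(1) + 2*(0)*conj(-1) + 2*(-2)*conj(1) + 2*(0)*conj(-1) + 6*(0)*conj(1) + 6*(0)*conj(-1)]
      = (1/24)[(4) + (4) + (0) + (-4) + (0) + (-4) + (0) + (0) + (0)] = 0/24 = 0
  <chi_9*chi_7, chi_4> = (1/24)[1*(4)*conj(1) + 1*(4)*conj(1) + 2*(0)*conj(-1) + 2*(-2)*conj(1) + 2*(0)*conj(-1) + 2*(-2)*conj(1) + 2*(0)*conj(-1) + 6*(0)*conj(-1) + 6*(0)*conj(1)]
      = (1/24)[(4) + (4) + (0) + (-4) + (0) + (-4) + (0) + (0) + (0)] = 0/24 = 0
  <chi_9*chi_7, chi_5> = (1/24)[1*(4)*conj(2) + 1*(4)*conj(-2) + 2*(0)*conj(sqrt(3)) + 2*(-2)*conj(1) + 2*(0)*conj(0) + 2*(-2)*conj(-1) + 2*(0)*conj(-sqrt(3)) + 6*(0)*conj(0) + 6*(0)*conj(0)]
      = (1/24)[(8) + (-8) + (0) + (-4) + (0) + (4) + (0) + (0) + (0)] = 0/24 = 0
  <chi_9*chi_7, chi_6> = (1/24)[1*(4)*conj(2) + 1*(4)*conj(2) + 2*(0)*conj(1) + 2*(-2)*conj(-1) + 2*(0)*conj(-2) + 2*(-2)*conj(-1) + 2*(0)*conj(1) + 6*(0)*conj(0) + 6*(0)*conj(0)]
      = (1/24)[(8) + (8) + (0) + (4) + (0) + (4) + (0) + (0) + (0)] = 24/24 = 1
  <chi_9*chi_7, chi_7> = (1/24)[1*(4)*conj(2) + 1*(4)*conj(-2) + 2*(0)*conj(0) + 2*(-2)*conj(-2) + 2*(0)*conj(0) + 2*(-2)*conj(2) + 2*(0)*conj(0) + 6*(0)*conj(0) + 6*(0)*conj(0)]
      = (1/24)[(8) + (-8) + (0) + (8) + (0) + (-8) + (0) + (0) + (0)] = 0/24 = 0
  <chi_9*chi_7, chi_8> = (1/24)[1*(4)*conj(2) + 1*(4)*conj(2) + 2*(0)*conj(-1) + 2*(-2)*conj(-1) + 2*(0)*conj(2) + 2*(-2)*conj(-1) + 2*(0)*conj(-1) + 6*(0)*conj(0) + 6*(0)*conj(0)]
      = (1/24)[(8) + (8) + (0) + (4) + (0) + (4) + (0) + (0) + (0)] = 24/24 = 1
  <chi_9*chi_7, chi_9> = (1/24)[1*(4)*conj(2) + 1*(4)*conj(-2) + 2*(0)*conj(-sqrt(3)) + 2*(-2)*conj(1) + 2*(0)*conj(0) + 2*(-2)*conj(-1) + 2*(0)*conj(sqrt(3)) + 6*(0)*conj(0) + 6*(0)*conj(0)]
      = (1/24)[(8) + (-8) + (0) + (-4) + (0) + (4) + (0) + (0) + (0)] = 0/24 = 0
Hence the multiplicities are chi_6: 1, chi_8: 1. Dimension check: dim(chi_9)*dim(chi_7) = 2*2 = 4 and sum (mult * dim) = 1*2 + 1*2 = 4.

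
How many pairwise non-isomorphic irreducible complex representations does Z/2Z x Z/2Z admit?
4

Justification: The number of irreducible complex representations of a finite group equals its number of conjugacy classes. Z/2Z x Z/2Z is abelian of order 4, so every element is its own conjugacy class: 4 classes, so Z/2Z x Z/2Z (order 4) has exactly 4 irreducible complex representations.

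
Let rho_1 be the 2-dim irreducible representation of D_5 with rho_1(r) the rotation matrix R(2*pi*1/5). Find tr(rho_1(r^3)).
chi_{rho_1}(r^3) = 2*cos(2*pi*1*3/5) = -sqrt(5)/2 - 1/2

Proof sketch: rho_1(r^3) is rotation by angle 2*pi*1*3/5, whose trace is 2*cos(2*pi*1*3/5) = -sqrt(5)/2 - 1/2.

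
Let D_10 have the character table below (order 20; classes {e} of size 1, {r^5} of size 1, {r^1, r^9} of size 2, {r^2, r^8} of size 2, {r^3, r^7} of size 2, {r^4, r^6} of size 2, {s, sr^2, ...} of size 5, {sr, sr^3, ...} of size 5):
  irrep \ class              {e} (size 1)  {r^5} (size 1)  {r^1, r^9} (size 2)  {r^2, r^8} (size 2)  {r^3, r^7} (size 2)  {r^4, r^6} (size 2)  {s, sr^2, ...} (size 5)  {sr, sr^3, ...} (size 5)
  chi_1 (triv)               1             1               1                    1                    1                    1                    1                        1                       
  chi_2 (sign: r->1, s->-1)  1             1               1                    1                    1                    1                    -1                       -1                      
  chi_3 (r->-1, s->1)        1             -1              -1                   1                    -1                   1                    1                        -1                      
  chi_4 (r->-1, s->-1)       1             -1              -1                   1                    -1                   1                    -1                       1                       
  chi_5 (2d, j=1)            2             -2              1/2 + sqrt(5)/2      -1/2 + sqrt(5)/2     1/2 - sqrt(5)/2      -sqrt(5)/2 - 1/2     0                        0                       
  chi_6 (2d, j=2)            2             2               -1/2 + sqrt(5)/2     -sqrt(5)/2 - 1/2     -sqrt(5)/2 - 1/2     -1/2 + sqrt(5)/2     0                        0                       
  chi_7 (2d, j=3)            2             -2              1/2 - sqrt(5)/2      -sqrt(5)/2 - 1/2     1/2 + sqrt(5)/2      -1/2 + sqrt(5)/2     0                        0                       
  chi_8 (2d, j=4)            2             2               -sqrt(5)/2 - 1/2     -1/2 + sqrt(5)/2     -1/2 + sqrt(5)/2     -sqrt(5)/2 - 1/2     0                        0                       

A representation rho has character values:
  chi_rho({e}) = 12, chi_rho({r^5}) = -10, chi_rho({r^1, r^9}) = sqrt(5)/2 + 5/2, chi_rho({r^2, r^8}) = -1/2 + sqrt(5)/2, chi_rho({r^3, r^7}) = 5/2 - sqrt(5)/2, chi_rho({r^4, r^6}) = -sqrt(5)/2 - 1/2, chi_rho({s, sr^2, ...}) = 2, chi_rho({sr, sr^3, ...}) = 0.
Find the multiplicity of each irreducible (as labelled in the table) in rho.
Multiplicities: chi_1: 1, chi_2: 0, chi_3: 1, chi_4: 0, chi_5: 3, chi_6: 0, chi_7: 2, chi_8: 0.

Solution. Use <chi_rho, chi> = (1/|G|) sum_C |C| * chi_rho(C) * conj(chi(C)) with |G| = 20 for each irreducible chi in the table:
  <chi_rho, chi_1> = (1/20)[1*(12)*conj(1) + 1*(-10)*conj(1) + 2*(sqrt(5)/2 + 5/2)*conj(1) + 2*(-1/2 + sqrt(5)/2)*conj(1) + 2*(5/2 - sqrt(5)/2)*conj(1) + 2*(-sqrt(5)/2 - 1/2)*conj(1) + 5*(2)*conj(1) + 5*(0)*conj(1)]
      = (1/20)[(12) + (-10) + (sqrt(5) + 5) + (-1 + sqrt(5)) + (5 - sqrt(5)) + (-sqrt(5) - 1) + (10) + (0)] = 20/20 = 1
  <chi_rho, chi_2> = (1/20)[1*(12)*conj(1) + 1*(-10)*conj(1) + 2*(sqrt(5)/2 + 5/2)*conj(1) + 2*(-1/2 + sqrt(5)/2)*conj(1) + 2*(5/2 - sqrt(5)/2)*conj(1) + 2*(-sqrt(5)/2 - 1/2)*conj(1) + 5*(2)*conj(-1) + 5*(0)*conj(-1)]
      = (1/20)[(12) + (-10) + (sqrt(5) + 5) + (-1 + sqrt(5)) + (5 - sqrt(5)) + (-sqrt(5) - 1) + (-10) + (0)] = 0/20 = 0
  <chi_rho, chi_3> = (1/20)[1*(12)*conj(1) + 1*(-10)*conj(-1) + 2*(sqrt(5)/2 + 5/2)*conj(-1) + 2*(-1/2 + sqrt(5)/2)*conj(1) + 2*(5/2 - sqrt(5)/2)*conj(-1) + 2*(-sqrt(5)/2 - 1/2)*conj(1) + 5*(2)*conj(1) + 5*(0)*conj(-1)]
      = (1/20)[(12) + (10) + (-5 - sqrt(5)) + (-1 + sqrt(5)) + (-5 + sqrt(5)) + (-sqrt(5) - 1) + (10) + (0)] = 20/20 = 1
  <chi_rho, chi_4> = (1/20)[1*(12)*conj(1) + 1*(-10)*conj(-1) + 2*(sqrt(5)/2 + 5/2)*conj(-1) + 2*(-1/2 + sqrt(5)/2)*conj(1) + 2*(5/2 - sqrt(5)/2)*conj(-1) + 2*(-sqrt(5)/2 - 1/2)*conj(1) + 5*(2)*conj(-1) + 5*(0)*conj(1)]
      = (1/20)[(12) + (10) + (-5 - sqrt(5)) + (-1 + sqrt(5)) + (-5 + sqrt(5)) + (-sqrt(5) - 1) + (-10) + (0)] = 0/20 = 0
  <chi_rho, chi_5> = (1/20)[1*(12)*conj(2) + 1*(-10)*conj(-2) + 2*(sqrt(5)/2 + 5/2)*conj(1/2 + sqrt(5)/2) + 2*(-1/2 + sqrt(5)/2)*conj(-1/2 + sqrt(5)/2) + 2*(5/2 - sqrt(5)/2)*conj(1/2 - sqrt(5)/2) + 2*(-sqrt(5)/2 - 1/2)*conj(-sqrt(5)/2 - 1/2) + 5*(2)*conj(0) + 5*(0)*conj(0)]
      = (1/20)[(24) + (20) + (5 + 3*sqrt(5)) + (3 - sqrt(5)) + (5 - 3*sqrt(5)) + (sqrt(5) + 3) + (0) + (0)] = 60/20 = 3
  <chi_rho, chi_6> = (1/20)[1*(12)*conj(2) + 1*(-10)*conj(2) + 2*(sqrt(5)/2 + 5/2)*conj(-1/2 + sqrt(5)/2) + 2*(-1/2 + sqrt(5)/2)*conj(-sqrt(5)/2 - 1/2) + 2*(5/2 - sqrt(5)/2)*conj(-sqrt(5)/2 - 1/2) + 2*(-sqrt(5)/2 - 1/2)*conj(-1/2 + sqrt(5)/2) + 5*(2)*conj(0) + 5*(0)*conj(0)]
      = (1/20)[(24) + (-20) + (2*sqrt(5)) + (-2) + (-2*sqrt(5)) + (-2) + (0) + (0)] = 0/20 = 0
  <chi_rho, chi_7> = (1/20)[1*(12)*conj(2) + 1*(-10)*conj(-2) + 2*(sqrt(5)/2 + 5/2)*conj(1/2 - sqrt(5)/2) + 2*(-1/2 + sqrt(5)/2)*conj(-sqrt(5)/2 - 1/2) + 2*(5/2 - sqrt(5)/2)*conj(1/2 + sqrt(5)/2) + 2*(-sqrt(5)/2 - 1/2)*conj(-1/2 + sqrt(5)/2) + 5*(2)*conj(0) + 5*(0)*conj(0)]
      = (1/20)[(24) + (20) + (-2*sqrt(5)) + (-2) + (2*sqrt(5)) + (-2) + (0) + (0)] = 40/20 = 2
  <chi_rho, chi_8> = (1/20)[1*(12)*conj(2) + 1*(-10)*conj(2) + 2*(sqrt(5)/2 + 5/2)*conj(-sqrt(5)/2 - 1/2) + 2*(-1/2 + sqrt(5)/2)*conj(-1/2 + sqrt(5)/2) + 2*(5/2 - sqrt(5)/2)*conj(-1/2 + sqrt(5)/2) + 2*(-sqrt(5)/2 - 1/2)*conj(-sqrt(5)/2 - 1/2) + 5*(2)*conj(0) + 5*(0)*conj(0)]
      = (1/20)[(24) + (-20) + (-3*sqrt(5) - 5) + (3 - sqrt(5)) + (-5 + 3*sqrt(5)) + (sqrt(5) + 3) + (0) + (0)] = 0/20 = 0
Dimension check: dim(rho) = sum (mult * dim) = 1*1 + 0*1 + 1*1 + 0*1 + 3*2 + 0*2 + 2*2 + 0*2 = 12 = chi_rho(e) = 12.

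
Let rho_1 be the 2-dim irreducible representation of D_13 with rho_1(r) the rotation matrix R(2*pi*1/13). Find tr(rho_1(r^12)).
chi_{rho_1}(r^12) = 2*cos(2*pi*1*12/13) = 2*cos(2*pi/13)

Proof sketch: rho_1(r^12) is rotation by angle 2*pi*1*12/13, whose trace is 2*cos(2*pi*1*12/13) = 2*cos(2*pi/13).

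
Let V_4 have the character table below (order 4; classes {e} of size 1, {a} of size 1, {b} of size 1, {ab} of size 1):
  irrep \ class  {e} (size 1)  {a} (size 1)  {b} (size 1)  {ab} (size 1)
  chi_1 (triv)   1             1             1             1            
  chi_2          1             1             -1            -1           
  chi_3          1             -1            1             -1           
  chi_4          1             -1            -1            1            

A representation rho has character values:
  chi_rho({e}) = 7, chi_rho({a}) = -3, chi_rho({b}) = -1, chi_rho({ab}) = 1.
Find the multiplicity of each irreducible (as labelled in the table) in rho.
Multiplicities: chi_1: 1, chi_2: 1, chi_3: 2, chi_4: 3.

Details: Use <chi_rho, chi> = (1/|G|) sum_C |C| * chi_rho(C) * conj(chi(C)) with |G| = 4 for each irreducible chi in the table:
  <chi_rho, chi_1> = (1/4)[1*(7)*conj(1) + 1*(-3)*conj(1) + 1*(-1)*conj(1) + 1*(1)*conj(1)]
      = (1/4)[(7) + (-3) + (-1) + (1)] = 4/4 = 1
  <chi_rho, chi_2> = (1/4)[1*(7)*conj(1) + 1*(-3)*conj(1) + 1*(-1)*conj(-1) + 1*(1)*conj(-1)]
      = (1/4)[(7) + (-3) + (1) + (-1)] = 4/4 = 1
  <chi_rho, chi_3> = (1/4)[1*(7)*conj(1) + 1*(-3)*conj(-1) + 1*(-1)*conj(1) + 1*(1)*conj(-1)]
      = (1/4)[(7) + (3) + (-1) + (-1)] = 8/4 = 2
  <chi_rho, chi_4> = (1/4)[1*(7)*conj(1) + 1*(-3)*conj(-1) + 1*(-1)*conj(-1) + 1*(1)*conj(1)]
      = (1/4)[(7) + (3) + (1) + (1)] = 12/4 = 3
Dimension check: dim(rho) = sum (mult * dim) = 1*1 + 1*1 + 2*1 + 3*1 = 7 = chi_rho(e) = 7.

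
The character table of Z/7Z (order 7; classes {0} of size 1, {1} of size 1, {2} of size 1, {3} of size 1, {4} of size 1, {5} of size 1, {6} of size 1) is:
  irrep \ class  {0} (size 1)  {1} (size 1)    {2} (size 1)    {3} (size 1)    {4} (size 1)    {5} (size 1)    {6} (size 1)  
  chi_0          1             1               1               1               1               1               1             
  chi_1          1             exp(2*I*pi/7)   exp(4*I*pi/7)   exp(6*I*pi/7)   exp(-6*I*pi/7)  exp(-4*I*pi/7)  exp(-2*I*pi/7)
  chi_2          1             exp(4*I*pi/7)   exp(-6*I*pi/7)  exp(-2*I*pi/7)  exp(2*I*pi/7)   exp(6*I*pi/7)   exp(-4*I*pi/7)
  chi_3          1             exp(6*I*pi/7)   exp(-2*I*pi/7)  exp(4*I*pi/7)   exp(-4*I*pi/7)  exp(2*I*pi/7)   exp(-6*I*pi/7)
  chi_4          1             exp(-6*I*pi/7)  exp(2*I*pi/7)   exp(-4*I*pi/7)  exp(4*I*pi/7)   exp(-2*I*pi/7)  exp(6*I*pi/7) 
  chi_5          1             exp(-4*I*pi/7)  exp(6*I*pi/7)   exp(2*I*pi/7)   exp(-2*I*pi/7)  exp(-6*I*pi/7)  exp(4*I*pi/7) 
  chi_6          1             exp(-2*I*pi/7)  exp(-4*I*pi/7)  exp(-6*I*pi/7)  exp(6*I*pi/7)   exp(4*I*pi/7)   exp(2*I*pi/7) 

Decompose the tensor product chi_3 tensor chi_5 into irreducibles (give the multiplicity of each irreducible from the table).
chi_3 tensor chi_5 = chi_1 (all other irreducibles have multiplicity 0).

Reasoning: The character of a tensor product is the pointwise product (chi_3 * chi_5)(C) = chi_3(C) * chi_5(C):
  {0}: (1)*(1), {1}: (exp(6*I*pi/7))*(exp(-4*I*pi/7)), {2}: (exp(-2*I*pi/7))*(exp(6*I*pi/7)), {3}: (exp(4*I*pi/7))*(exp(2*I*pi/7)), {4}: (exp(-4*I*pi/7))*(exp(-2*I*pi/7)), {5}: (exp(2*I*pi/7))*(exp(-6*I*pi/7)), {6}: (exp(-6*I*pi/7))*(exp(4*I*pi/7))
so (chi_3 * chi_5) takes values
  {0} -> 1, {1} -> exp(2*I*pi/7), {2} -> exp(4*I*pi/7), {3} -> exp(6*I*pi/7), {4} -> exp(-6*I*pi/7), {5} -> exp(-4*I*pi/7), {6} -> exp(-2*I*pi/7).
Now take the inner product of this character with each irreducible chi from the table, <chi_3*chi_5, chi> = (1/7) sum_C |C| (chi_3*chi_5)(C) conj(chi(C)):
  <chi_3*chi_5, chi_0> = (1/7)[1*(1)*conj(1) + 1*(exp(2*I*pi/7))*conj(1) + 1*(exp(4*I*pi/7))*conj(1) + 1*(exp(6*I*pi/7))*conj(1) + 1*(exp(-6*I*pi/7))*conj(1) + 1*(exp(-4*I*pi/7))*conj(1) + 1*(exp(-2*I*pi/7))*conj(1)]
      = (1/7)[(1) + (exp(2*I*pi/7)) + (exp(4*I*pi/7)) + (exp(6*I*pi/7)) + (exp(-6*I*pi/7)) + (exp(-4*I*pi/7)) + (exp(-2*I*pi/7))] = 0/7 = 0
  <chi_3*chi_5, chi_1> = (1/7)[1*(1)*conj(1) + 1*(exp(2*I*pi/7))*conj(exp(2*I*pi/7)) + 1*(exp(4*I*pi/7))*conj(exp(4*I*pi/7)) + 1*(exp(6*I*pi/7))*conj(exp(6*I*pi/7)) + 1*(exp(-6*I*pi/7))*conj(exp(-6*I*pi/7)) + 1*(exp(-4*I*pi/7))*conj(exp(-4*I*pi/7)) + 1*(exp(-2*I*pi/7))*conj(exp(-2*I*pi/7))]
      = (1/7)[(1) + (1) + (1) + (1) + (1) + (1) + (1)] = 7/7 = 1
  <chi_3*chi_5, chi_2> = (1/7)[1*(1)*conj(1) + 1*(exp(2*I*pi/7))*conj(exp(4*I*pi/7)) + 1*(exp(4*I*pi/7))*conj(exp(-6*I*pi/7)) + 1*(exp(6*I*pi/7))*conj(exp(-2*I*pi/7)) + 1*(exp(-6*I*pi/7))*conj(exp(2*I*pi/7)) + 1*(exp(-4*I*pi/7))*conj(exp(6*I*pi/7)) + 1*(exp(-2*I*pi/7))*conj(exp(-4*I*pi/7))]
      = (1/7)[(1) + (exp(-2*I*pi/7)) + (exp(-4*I*pi/7)) + (exp(-6*I*pi/7)) + (exp(6*I*pi/7)) + (exp(4*I*pi/7)) + (exp(2*I*pi/7))] = 0/7 = 0
  <chi_3*chi_5, chi_3> = (1/7)[1*(1)*conj(1) + 1*(exp(2*I*pi/7))*conj(exp(6*I*pi/7)) + 1*(exp(4*I*pi/7))*conj(exp(-2*I*pi/7)) + 1*(exp(6*I*pi/7))*conj(exp(4*I*pi/7)) + 1*(exp(-6*I*pi/7))*conj(exp(-4*I*pi/7)) + 1*(exp(-4*I*pi/7))*conj(exp(2*I*pi/7)) + 1*(exp(-2*I*pi/7))*conj(exp(-6*I*pi/7))]
      = (1/7)[(1) + (exp(-4*I*pi/7)) + (exp(6*I*pi/7)) + (exp(2*I*pi/7)) + (exp(-2*I*pi/7)) + (exp(-6*I*pi/7)) + (exp(4*I*pi/7))] = 0/7 = 0
  <chi_3*chi_5, chi_4> = (1/7)[1*(1)*conj(1) + 1*(exp(2*I*pi/7))*conj(exp(-6*I*pi/7)) + 1*(exp(4*I*pi/7))*conj(exp(2*I*pi/7)) + 1*(exp(6*I*pi/7))*conj(exp(-4*I*pi/7)) + 1*(exp(-6*I*pi/7))*conj(exp(4*I*pi/7)) + 1*(exp(-4*I*pi/7))*conj(exp(-2*I*pi/7)) + 1*(exp(-2*I*pi/7))*conj(exp(6*I*pi/7))]
      = (1/7)[(1) + (exp(-6*I*pi/7)) + (exp(2*I*pi/7)) + (exp(-4*I*pi/7)) + (exp(4*I*pi/7)) + (exp(-2*I*pi/7)) + (exp(6*I*pi/7))] = 0/7 = 0
  <chi_3*chi_5, chi_5> = (1/7)[1*(1)*conj(1) + 1*(exp(2*I*pi/7))*conj(exp(-4*I*pi/7)) + 1*(exp(4*I*pi/7))*conj(exp(6*I*pi/7)) + 1*(exp(6*I*pi/7))*conj(exp(2*I*pi/7)) + 1*(exp(-6*I*pi/7))*conj(exp(-2*I*pi/7)) + 1*(exp(-4*I*pi/7))*conj(exp(-6*I*pi/7)) + 1*(exp(-2*I*pi/7))*conj(exp(4*I*pi/7))]
      = (1/7)[(1) + (exp(6*I*pi/7)) + (exp(-2*I*pi/7)) + (exp(4*I*pi/7)) + (exp(-4*I*pi/7)) + (exp(2*I*pi/7)) + (exp(-6*I*pi/7))] = 0/7 = 0
  <chi_3*chi_5, chi_6> = (1/7)[1*(1)*conj(1) + 1*(exp(2*I*pi/7))*conj(exp(-2*I*pi/7)) + 1*(exp(4*I*pi/7))*conj(exp(-4*I*pi/7)) + 1*(exp(6*I*pi/7))*conj(exp(-6*I*pi/7)) + 1*(exp(-6*I*pi/7))*conj(exp(6*I*pi/7)) + 1*(exp(-4*I*pi/7))*conj(exp(4*I*pi/7)) + 1*(exp(-2*I*pi/7))*conj(exp(2*I*pi/7))]
      = (1/7)[(1) + (exp(4*I*pi/7)) + (exp(-6*I*pi/7)) + (exp(-2*I*pi/7)) + (exp(2*I*pi/7)) + (exp(6*I*pi/7)) + (exp(-4*I*pi/7))] = 0/7 = 0
(Exp terms are combined using exp(i*s)*conj(exp(i*t)) = exp(i*(s-t)), and sums of them are collapsed using the identity that for every m > 1 the m distinct m-th roots of unity sum to 0, e.g. 1 + exp(2*I*pi/3) + exp(-2*I*pi/3) = 0.)
Hence the multiplicities are chi_1: 1. Dimension check: dim(chi_3)*dim(chi_5) = 1*1 = 1 and sum (mult * dim) = 1*1 = 1.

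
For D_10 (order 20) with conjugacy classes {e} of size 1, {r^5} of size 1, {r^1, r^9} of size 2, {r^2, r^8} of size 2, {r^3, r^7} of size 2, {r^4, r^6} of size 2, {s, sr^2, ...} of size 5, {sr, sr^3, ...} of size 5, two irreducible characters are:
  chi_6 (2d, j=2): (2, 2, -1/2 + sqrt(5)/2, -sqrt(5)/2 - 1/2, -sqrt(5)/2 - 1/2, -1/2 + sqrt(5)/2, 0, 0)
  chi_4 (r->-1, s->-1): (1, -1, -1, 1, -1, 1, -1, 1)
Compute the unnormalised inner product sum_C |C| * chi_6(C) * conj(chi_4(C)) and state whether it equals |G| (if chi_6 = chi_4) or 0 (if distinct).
Sum = 0; so <chi_6, chi_4> = 0 (distinct irreducibles are orthogonal).

Justification: Compute term by term over conjugacy classes (|C| * chi_6(C) * conj(chi_4(C))):
  1*(2)*conj(1) + 1*(2)*conj(-1) + 2*(-1/2 + sqrt(5)/2)*conj(-1) + 2*(-sqrt(5)/2 - 1/2)*conj(1) + 2*(-sqrt(5)/2 - 1/2)*conj(-1) + 2*(-1/2 + sqrt(5)/2)*conj(1) + 5*(0)*conj(-1) + 5*(0)*conj(1)
  = (2) + (-2) + (1 - sqrt(5)) + (-sqrt(5) - 1) + (1 + sqrt(5)) + (-1 + sqrt(5)) + (0) + (0)
  = 0.
Dividing by |G| = 20 gives 0/20 = 0, matching the row-orthogonality relation <chi_6, chi_4> = [chi_6 = chi_4].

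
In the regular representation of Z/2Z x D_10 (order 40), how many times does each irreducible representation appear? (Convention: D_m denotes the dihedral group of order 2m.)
Each irreducible V_i of dimension d_i appears with multiplicity d_i, i.e. rho_reg = (direct sum over all irreducibles V_i) d_i V_i. The irreducible dimensions for Z/2Z x D_10 are 1, 1, 1, 1, 1, 1, 1, 1, 2, 2, 2, 2, 2, 2, 2, 2: 8 irreducibles of dimension 1, each with multiplicity 1; 8 irreducibles of dimension 2, each with multiplicity 2. Total dimension 8*1*1 + 8*2*2 = 40 = |G|.

Why: General theorem: in the regular representation of a finite group G, each irreducible appears with multiplicity equal to its dimension. Check: dim(rho_reg) = sum d_i^2 = 1 + 1 + 1 + 1 + 1 + 1 + 1 + 1 + 4 + 4 + 4 + 4 + 4 + 4 + 4 + 4 = 40 = |G|.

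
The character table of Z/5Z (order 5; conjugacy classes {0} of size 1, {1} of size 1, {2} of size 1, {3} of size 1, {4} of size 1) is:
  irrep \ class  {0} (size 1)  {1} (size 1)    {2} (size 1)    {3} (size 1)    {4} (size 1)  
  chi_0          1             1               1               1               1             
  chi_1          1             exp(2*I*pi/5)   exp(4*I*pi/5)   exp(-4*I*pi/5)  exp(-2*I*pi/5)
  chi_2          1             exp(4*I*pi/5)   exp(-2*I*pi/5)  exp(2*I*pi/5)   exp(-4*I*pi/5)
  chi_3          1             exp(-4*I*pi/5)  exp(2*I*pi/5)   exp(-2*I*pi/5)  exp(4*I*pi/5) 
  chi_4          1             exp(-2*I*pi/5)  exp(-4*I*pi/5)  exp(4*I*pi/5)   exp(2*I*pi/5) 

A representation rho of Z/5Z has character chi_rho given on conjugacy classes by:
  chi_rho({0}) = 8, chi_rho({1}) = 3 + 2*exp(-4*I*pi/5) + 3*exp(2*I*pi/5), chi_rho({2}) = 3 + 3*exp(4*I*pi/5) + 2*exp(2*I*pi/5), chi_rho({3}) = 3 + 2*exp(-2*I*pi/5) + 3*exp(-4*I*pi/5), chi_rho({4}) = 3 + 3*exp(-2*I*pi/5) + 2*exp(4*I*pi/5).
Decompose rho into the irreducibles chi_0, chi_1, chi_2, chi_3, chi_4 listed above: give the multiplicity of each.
Multiplicities: chi_0: 3, chi_1: 3, chi_2: 0, chi_3: 2, chi_4: 0.

Why: Use <chi_rho, chi> = (1/|G|) sum_C |C| * chi_rho(C) * conj(chi(C)) with |G| = 5 for each irreducible chi in the table:
  <chi_rho, chi_0> = (1/5)[1*(8)*conj(1) + 1*(3 + 2*exp(-4*I*pi/5) + 3*exp(2*I*pi/5))*conj(1) + 1*(3 + 3*exp(4*I*pi/5) + 2*exp(2*I*pi/5))*conj(1) + 1*(3 + 2*exp(-2*I*pi/5) + 3*exp(-4*I*pi/5))*conj(1) + 1*(3 + 3*exp(-2*I*pi/5) + 2*exp(4*I*pi/5))*conj(1)]
      = (1/5)[(8) + (3 + 2*exp(-4*I*pi/5) + 3*exp(2*I*pi/5)) + (3 + 3*exp(4*I*pi/5) + 2*exp(2*I*pi/5)) + (3 + 2*exp(-2*I*pi/5) + 3*exp(-4*I*pi/5)) + (3 + 3*exp(-2*I*pi/5) + 2*exp(4*I*pi/5))] = 15/5 = 3
  <chi_rho, chi_1> = (1/5)[1*(8)*conj(1) + 1*(3 + 2*exp(-4*I*pi/5) + 3*exp(2*I*pi/5))*conj(exp(2*I*pi/5)) + 1*(3 + 3*exp(4*I*pi/5) + 2*exp(2*I*pi/5))*conj(exp(4*I*pi/5)) + 1*(3 + 2*exp(-2*I*pi/5) + 3*exp(-4*I*pi/5))*conj(exp(-4*I*pi/5)) + 1*(3 + 3*exp(-2*I*pi/5) + 2*exp(4*I*pi/5))*conj(exp(-2*I*pi/5))]
      = (1/5)[(8) + (3 + 3*exp(-2*I*pi/5) + 2*exp(4*I*pi/5)) + (3 + 2*exp(-2*I*pi/5) + 3*exp(-4*I*pi/5)) + (3 + 3*exp(4*I*pi/5) + 2*exp(2*I*pi/5)) + (3 + 2*exp(-4*I*pi/5) + 3*exp(2*I*pi/5))] = 15/5 = 3
  <chi_rho, chi_2> = (1/5)[1*(8)*conj(1) + 1*(3 + 2*exp(-4*I*pi/5) + 3*exp(2*I*pi/5))*conj(exp(4*I*pi/5)) + 1*(3 + 3*exp(4*I*pi/5) + 2*exp(2*I*pi/5))*conj(exp(-2*I*pi/5)) + 1*(3 + 2*exp(-2*I*pi/5) + 3*exp(-4*I*pi/5))*conj(exp(2*I*pi/5)) + 1*(3 + 3*exp(-2*I*pi/5) + 2*exp(4*I*pi/5))*conj(exp(-4*I*pi/5))]
      = (1/5)[(8) + (3*exp(-2*I*pi/5) + 3*exp(-4*I*pi/5) + 2*exp(2*I*pi/5)) + (3*exp(-4*I*pi/5) + 2*exp(4*I*pi/5) + 3*exp(2*I*pi/5)) + (3*exp(-2*I*pi/5) + 2*exp(-4*I*pi/5) + 3*exp(4*I*pi/5)) + (2*exp(-2*I*pi/5) + 3*exp(4*I*pi/5) + 3*exp(2*I*pi/5))] = 0/5 = 0
  <chi_rho, chi_3> = (1/5)[1*(8)*conj(1) + 1*(3 + 2*exp(-4*I*pi/5) + 3*exp(2*I*pi/5))*conj(exp(-4*I*pi/5)) + 1*(3 + 3*exp(4*I*pi/5) + 2*exp(2*I*pi/5))*conj(exp(2*I*pi/5)) + 1*(3 + 2*exp(-2*I*pi/5) + 3*exp(-4*I*pi/5))*conj(exp(-2*I*pi/5)) + 1*(3 + 3*exp(-2*I*pi/5) + 2*exp(4*I*pi/5))*conj(exp(4*I*pi/5))]
      = (1/5)[(8) + (2 + 3*exp(-4*I*pi/5) + 3*exp(4*I*pi/5)) + (2 + 3*exp(-2*I*pi/5) + 3*exp(2*I*pi/5)) + (2 + 3*exp(-2*I*pi/5) + 3*exp(2*I*pi/5)) + (2 + 3*exp(-4*I*pi/5) + 3*exp(4*I*pi/5))] = 10/5 = 2
  <chi_rho, chi_4> = (1/5)[1*(8)*conj(1) + 1*(3 + 2*exp(-4*I*pi/5) + 3*exp(2*I*pi/5))*conj(exp(-2*I*pi/5)) + 1*(3 + 3*exp(4*I*pi/5) + 2*exp(2*I*pi/5))*conj(exp(-4*I*pi/5)) + 1*(3 + 2*exp(-2*I*pi/5) + 3*exp(-4*I*pi/5))*conj(exp(4*I*pi/5)) + 1*(3 + 3*exp(-2*I*pi/5) + 2*exp(4*I*pi/5))*conj(exp(2*I*pi/5))]
      = (1/5)[(8) + (2*exp(-2*I*pi/5) + 3*exp(4*I*pi/5) + 3*exp(2*I*pi/5)) + (3*exp(-2*I*pi/5) + 2*exp(-4*I*pi/5) + 3*exp(4*I*pi/5)) + (3*exp(-4*I*pi/5) + 2*exp(4*I*pi/5) + 3*exp(2*I*pi/5)) + (3*exp(-2*I*pi/5) + 3*exp(-4*I*pi/5) + 2*exp(2*I*pi/5))] = 0/5 = 0
(Exp terms are combined using exp(i*s)*conj(exp(i*t)) = exp(i*(s-t)), and sums of them are collapsed using the identity that for every m > 1 the m distinct m-th roots of unity sum to 0, e.g. 1 + exp(2*I*pi/3) + exp(-2*I*pi/3) = 0.)
Dimension check: dim(rho) = sum (mult * dim) = 3*1 + 3*1 + 0*1 + 2*1 + 0*1 = 8 = chi_rho(e) = 8.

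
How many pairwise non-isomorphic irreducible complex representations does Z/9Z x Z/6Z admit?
54

Working: The number of irreducible complex representations of a finite group equals its number of conjugacy classes. Z/9Z x Z/6Z is abelian of order 54, so every element is its own conjugacy class: 54 classes, so Z/9Z x Z/6Z (order 54) has exactly 54 irreducible complex representations.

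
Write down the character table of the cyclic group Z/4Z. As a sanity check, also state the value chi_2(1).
Character table of Z/4Z (irreps indexed chi_0,...,chi_3 with chi_k(m) = zeta_4^(k*m), zeta_4 = exp(2*pi*i/4)):
  irrep \ class  {0} (size 1)  {1} (size 1)  {2} (size 1)  {3} (size 1)
  chi_0          1             1             1             1           
  chi_1          1             I             -1            -I          
  chi_2          1             -1            1             -1          
  chi_3          1             -I            -1            I           

Spot check: chi_2(1) = zeta_4^(2*1) = zeta_4^2 = -1.

Working: Z/4Z is abelian, so all 4 irreducible complex representations are 1-dimensional. They are given by chi_k(m) = zeta_4^(k*m) for k = 0,...,3. Row orthogonality: sum_m chi_k(m) conj(chi_l(m)) = 4 * [k = l].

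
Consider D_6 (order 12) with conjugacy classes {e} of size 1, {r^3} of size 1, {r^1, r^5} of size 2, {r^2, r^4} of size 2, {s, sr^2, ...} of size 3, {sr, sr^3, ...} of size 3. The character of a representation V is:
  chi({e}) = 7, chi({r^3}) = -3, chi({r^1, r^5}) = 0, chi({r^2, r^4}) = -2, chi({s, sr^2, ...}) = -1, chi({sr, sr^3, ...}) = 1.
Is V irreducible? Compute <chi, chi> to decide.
Not irreducible (reducible): <chi, chi> = 6 > 1.

<chi, chi> = (1/|G|) sum_C |C| * |chi(C)|^2 = (1/12)[1*|7|^2 + 1*|-3|^2 + 2*|0|^2 + 2*|-2|^2 + 3*|-1|^2 + 3*|1|^2]
  = (1/12)[(49) + (9) + (0) + (8) + (3) + (3)] = 72/12 = 6.
A character is irreducible iff <chi, chi> = 1, so this representation is reducible.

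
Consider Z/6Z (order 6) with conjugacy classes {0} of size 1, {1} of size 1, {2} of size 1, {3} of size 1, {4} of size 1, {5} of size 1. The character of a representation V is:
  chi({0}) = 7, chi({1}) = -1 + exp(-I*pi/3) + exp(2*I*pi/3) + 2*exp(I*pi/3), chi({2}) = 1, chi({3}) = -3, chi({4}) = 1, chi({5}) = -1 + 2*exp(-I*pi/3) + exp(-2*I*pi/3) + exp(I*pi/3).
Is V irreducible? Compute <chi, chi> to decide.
Not irreducible (reducible): <chi, chi> = 11 > 1.

Working: <chi, chi> = (1/|G|) sum_C |C| * |chi(C)|^2 = (1/6)[1*|7|^2 + 1*|-1 + exp(-I*pi/3) + exp(2*I*pi/3) + 2*exp(I*pi/3)|^2 + 1*|1|^2 + 1*|-3|^2 + 1*|1|^2 + 1*|-1 + 2*exp(-I*pi/3) + exp(-2*I*pi/3) + exp(I*pi/3)|^2]
  = (1/6)[(49) + (3) + (1) + (9) + (1) + (3)] = 66/6 = 11.
(Exp terms are combined using exp(i*s)*conj(exp(i*t)) = exp(i*(s-t)), and sums of them are collapsed using the identity that for every m > 1 the m distinct m-th roots of unity sum to 0, e.g. 1 + exp(2*I*pi/3) + exp(-2*I*pi/3) = 0.)
A character is irreducible iff <chi, chi> = 1, so this representation is reducible.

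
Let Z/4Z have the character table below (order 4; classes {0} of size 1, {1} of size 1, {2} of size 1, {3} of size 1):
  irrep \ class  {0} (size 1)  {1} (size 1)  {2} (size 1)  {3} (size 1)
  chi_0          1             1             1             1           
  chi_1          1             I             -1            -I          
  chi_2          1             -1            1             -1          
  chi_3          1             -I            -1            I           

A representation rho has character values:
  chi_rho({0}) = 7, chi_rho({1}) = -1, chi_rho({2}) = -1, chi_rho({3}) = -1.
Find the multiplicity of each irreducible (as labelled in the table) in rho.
Multiplicities: chi_0: 1, chi_1: 2, chi_2: 2, chi_3: 2.

Working: Use <chi_rho, chi> = (1/|G|) sum_C |C| * chi_rho(C) * conj(chi(C)) with |G| = 4 for each irreducible chi in the table:
  <chi_rho, chi_0> = (1/4)[1*(7)*conj(1) + 1*(-1)*conj(1) + 1*(-1)*conj(1) + 1*(-1)*conj(1)]
      = (1/4)[(7) + (-1) + (-1) + (-1)] = 4/4 = 1
  <chi_rho, chi_1> = (1/4)[1*(7)*conj(1) + 1*(-1)*conj(I) + 1*(-1)*conj(-1) + 1*(-1)*conj(-I)]
      = (1/4)[(7) + (I) + (1) + (-I)] = 8/4 = 2
  <chi_rho, chi_2> = (1/4)[1*(7)*conj(1) + 1*(-1)*conj(-1) + 1*(-1)*conj(1) + 1*(-1)*conj(-1)]
      = (1/4)[(7) + (1) + (-1) + (1)] = 8/4 = 2
  <chi_rho, chi_3> = (1/4)[1*(7)*conj(1) + 1*(-1)*conj(-I) + 1*(-1)*conj(-1) + 1*(-1)*conj(I)]
      = (1/4)[(7) + (-I) + (1) + (I)] = 8/4 = 2
(Exp terms are combined using exp(i*s)*conj(exp(i*t)) = exp(i*(s-t)), and sums of them are collapsed using the identity that for every m > 1 the m distinct m-th roots of unity sum to 0, e.g. 1 + exp(2*I*pi/3) + exp(-2*I*pi/3) = 0.)
Dimension check: dim(rho) = sum (mult * dim) = 1*1 + 2*1 + 2*1 + 2*1 = 7 = chi_rho(e) = 7.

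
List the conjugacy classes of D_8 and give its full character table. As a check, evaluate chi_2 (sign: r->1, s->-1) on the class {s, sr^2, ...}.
Conjugacy classes: {e} of size 1, {r^4} of size 1, {r^1, r^7} of size 2, {r^2, r^6} of size 2, {r^3, r^5} of size 2, {s, sr^2, ...} of size 4, {sr, sr^3, ...} of size 4.
Character table:
  irrep \ class              {e} (size 1)  {r^4} (size 1)  {r^1, r^7} (size 2)  {r^2, r^6} (size 2)  {r^3, r^5} (size 2)  {s, sr^2, ...} (size 4)  {sr, sr^3, ...} (size 4)
  chi_1 (triv)               1             1               1                    1                    1                    1                        1                       
  chi_2 (sign: r->1, s->-1)  1             1               1                    1                    1                    -1                       -1                      
  chi_3 (r->-1, s->1)        1             1               -1                   1                    -1                   1                        -1                      
  chi_4 (r->-1, s->-1)       1             1               -1                   1                    -1                   -1                       1                       
  chi_5 (2d, j=1)            2             -2              sqrt(2)              0                    -sqrt(2)             0                        0                       
  chi_6 (2d, j=2)            2             2               0                    -2                   0                    0                        0                       
  chi_7 (2d, j=3)            2             -2              -sqrt(2)             0                    sqrt(2)              0                        0                       

Spot check: chi_2 (sign: r->1, s->-1) on {s, sr^2, ...} = -1.

Proof sketch: D_8 has order 2*8 = 16 with 7 conjugacy classes, hence 7 irreducibles. Sum of squared dims 1 + 1 + 1 + 1 + 4 + 4 + 4 = 16 = |G|. Linear characters come from the abelianisation; the 2-dimensional irreps have character r^k -> 2*cos(2*pi*j*k/8), reflections -> 0.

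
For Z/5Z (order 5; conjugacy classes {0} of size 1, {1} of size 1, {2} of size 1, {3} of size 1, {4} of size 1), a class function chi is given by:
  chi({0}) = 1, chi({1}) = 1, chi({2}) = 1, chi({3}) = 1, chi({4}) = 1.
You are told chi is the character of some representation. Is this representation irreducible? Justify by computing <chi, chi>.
Irreducible: <chi, chi> = 1.

Solution. <chi, chi> = (1/|G|) sum_C |C| * |chi(C)|^2 = (1/5)[1*|1|^2 + 1*|1|^2 + 1*|1|^2 + 1*|1|^2 + 1*|1|^2]
  = (1/5)[(1) + (1) + (1) + (1) + (1)] = 5/5 = 1.
(Exp terms are combined using exp(i*s)*conj(exp(i*t)) = exp(i*(s-t)), and sums of them are collapsed using the identity that for every m > 1 the m distinct m-th roots of unity sum to 0, e.g. 1 + exp(2*I*pi/3) + exp(-2*I*pi/3) = 0.)
A character is irreducible iff <chi, chi> = 1, so this representation is irreducible.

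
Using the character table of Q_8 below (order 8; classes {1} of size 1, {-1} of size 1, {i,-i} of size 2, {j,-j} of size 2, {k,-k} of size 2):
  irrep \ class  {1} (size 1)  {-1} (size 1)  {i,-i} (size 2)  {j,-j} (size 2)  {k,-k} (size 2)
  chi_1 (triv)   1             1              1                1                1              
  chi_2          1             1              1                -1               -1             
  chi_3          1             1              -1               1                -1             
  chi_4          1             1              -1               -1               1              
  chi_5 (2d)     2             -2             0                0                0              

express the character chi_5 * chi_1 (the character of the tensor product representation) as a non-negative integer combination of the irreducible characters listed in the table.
chi_5 tensor chi_1 = chi_5 (all other irreducibles have multiplicity 0).

Proof sketch: The character of a tensor product is the pointwise product (chi_5 * chi_1)(C) = chi_5(C) * chi_1(C):
  {1}: (2)*(1), {-1}: (-2)*(1), {i,-i}: (0)*(1), {j,-j}: (0)*(1), {k,-k}: (0)*(1)
so (chi_5 * chi_1) takes values
  {1} -> 2, {-1} -> -2, {i,-i} -> 0, {j,-j} -> 0, {k,-k} -> 0.
Now take the inner product of this character with each irreducible chi from the table, <chi_5*chi_1, chi> = (1/8) sum_C |C| (chi_5*chi_1)(C) conj(chi(C)):
  <chi_5*chi_1, chi_1> = (1/8)[1*(2)*conj(1) + 1*(-2)*conj(1) + 2*(0)*conj(1) + 2*(0)*conj(1) + 2*(0)*conj(1)]
      = (1/8)[(2) + (-2) + (0) + (0) + (0)] = 0/8 = 0
  <chi_5*chi_1, chi_2> = (1/8)[1*(2)*conj(1) + 1*(-2)*conj(1) + 2*(0)*conj(1) + 2*(0)*conj(-1) + 2*(0)*conj(-1)]
      = (1/8)[(2) + (-2) + (0) + (0) + (0)] = 0/8 = 0
  <chi_5*chi_1, chi_3> = (1/8)[1*(2)*conj(1) + 1*(-2)*conj(1) + 2*(0)*conj(-1) + 2*(0)*conj(1) + 2*(0)*conj(-1)]
      = (1/8)[(2) + (-2) + (0) + (0) + (0)] = 0/8 = 0
  <chi_5*chi_1, chi_4> = (1/8)[1*(2)*conj(1) + 1*(-2)*conj(1) + 2*(0)*conj(-1) + 2*(0)*conj(-1) + 2*(0)*conj(1)]
      = (1/8)[(2) + (-2) + (0) + (0) + (0)] = 0/8 = 0
  <chi_5*chi_1, chi_5> = (1/8)[1*(2)*conj(2) + 1*(-2)*conj(-2) + 2*(0)*conj(0) + 2*(0)*conj(0) + 2*(0)*conj(0)]
      = (1/8)[(4) + (4) + (0) + (0) + (0)] = 8/8 = 1
Hence the multiplicities are chi_5: 1. Dimension check: dim(chi_5)*dim(chi_1) = 2*1 = 2 and sum (mult * dim) = 1*2 = 2.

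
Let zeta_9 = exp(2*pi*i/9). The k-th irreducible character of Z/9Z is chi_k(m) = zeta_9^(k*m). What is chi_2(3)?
chi_2(3) = zeta_9^6 = exp(-2*I*pi/3)

Justification: chi_2(3) = zeta_9^(2*3) = zeta_9^6. Since zeta_9^9 = 1, this equals zeta_9^6 = exp(2*pi*i*6/9) = exp(-2*I*pi/3).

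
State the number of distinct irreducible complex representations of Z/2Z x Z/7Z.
14

Explanation: The number of irreducible complex representations of a finite group equals its number of conjugacy classes. Z/2Z x Z/7Z is abelian of order 14, so every element is its own conjugacy class: 14 classes, so Z/2Z x Z/7Z (order 14) has exactly 14 irreducible complex representations.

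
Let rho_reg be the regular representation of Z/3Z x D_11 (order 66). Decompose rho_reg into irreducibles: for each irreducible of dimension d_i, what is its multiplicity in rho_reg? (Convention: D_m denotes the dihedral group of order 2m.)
Each irreducible V_i of dimension d_i appears with multiplicity d_i, i.e. rho_reg = (direct sum over all irreducibles V_i) d_i V_i. The irreducible dimensions for Z/3Z x D_11 are 1, 1, 1, 1, 1, 1, 2, 2, 2, 2, 2, 2, 2, 2, 2, 2, 2, 2, 2, 2, 2: 6 irreducibles of dimension 1, each with multiplicity 1; 15 irreducibles of dimension 2, each with multiplicity 2. Total dimension 6*1*1 + 15*2*2 = 66 = |G|.

Working: General theorem: in the regular representation of a finite group G, each irreducible appears with multiplicity equal to its dimension. Check: dim(rho_reg) = sum d_i^2 = 1 + 1 + 1 + 1 + 1 + 1 + 4 + 4 + 4 + 4 + 4 + 4 + 4 + 4 + 4 + 4 + 4 + 4 + 4 + 4 + 4 = 66 = |G|.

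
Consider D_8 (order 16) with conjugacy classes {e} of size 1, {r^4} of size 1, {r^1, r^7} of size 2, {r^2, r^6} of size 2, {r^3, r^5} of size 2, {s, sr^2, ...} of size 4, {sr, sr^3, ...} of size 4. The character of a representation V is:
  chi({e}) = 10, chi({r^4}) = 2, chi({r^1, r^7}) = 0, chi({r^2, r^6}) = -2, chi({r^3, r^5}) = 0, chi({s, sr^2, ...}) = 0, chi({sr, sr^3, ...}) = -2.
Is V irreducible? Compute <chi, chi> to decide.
Not irreducible (reducible): <chi, chi> = 8 > 1.

Details: <chi, chi> = (1/|G|) sum_C |C| * |chi(C)|^2 = (1/16)[1*|10|^2 + 1*|2|^2 + 2*|0|^2 + 2*|-2|^2 + 2*|0|^2 + 4*|0|^2 + 4*|-2|^2]
  = (1/16)[(100) + (4) + (0) + (8) + (0) + (0) + (16)] = 128/16 = 8.
A character is irreducible iff <chi, chi> = 1, so this representation is reducible.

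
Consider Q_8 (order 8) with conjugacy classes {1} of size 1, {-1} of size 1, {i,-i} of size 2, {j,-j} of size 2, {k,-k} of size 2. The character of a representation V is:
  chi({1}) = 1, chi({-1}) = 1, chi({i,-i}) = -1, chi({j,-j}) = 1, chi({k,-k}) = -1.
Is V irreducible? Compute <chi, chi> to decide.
Irreducible: <chi, chi> = 1.

Reasoning: <chi, chi> = (1/|G|) sum_C |C| * |chi(C)|^2 = (1/8)[1*|1|^2 + 1*|1|^2 + 2*|-1|^2 + 2*|1|^2 + 2*|-1|^2]
  = (1/8)[(1) + (1) + (2) + (2) + (2)] = 8/8 = 1.
A character is irreducible iff <chi, chi> = 1, so this representation is irreducible.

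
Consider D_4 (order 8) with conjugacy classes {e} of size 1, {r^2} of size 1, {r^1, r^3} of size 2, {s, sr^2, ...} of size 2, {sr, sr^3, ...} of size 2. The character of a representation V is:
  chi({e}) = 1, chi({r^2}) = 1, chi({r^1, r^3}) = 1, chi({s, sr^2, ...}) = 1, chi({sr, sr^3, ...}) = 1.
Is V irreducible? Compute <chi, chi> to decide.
Irreducible: <chi, chi> = 1.

Justification: <chi, chi> = (1/|G|) sum_C |C| * |chi(C)|^2 = (1/8)[1*|1|^2 + 1*|1|^2 + 2*|1|^2 + 2*|1|^2 + 2*|1|^2]
  = (1/8)[(1) + (1) + (2) + (2) + (2)] = 8/8 = 1.
A character is irreducible iff <chi, chi> = 1, so this representation is irreducible.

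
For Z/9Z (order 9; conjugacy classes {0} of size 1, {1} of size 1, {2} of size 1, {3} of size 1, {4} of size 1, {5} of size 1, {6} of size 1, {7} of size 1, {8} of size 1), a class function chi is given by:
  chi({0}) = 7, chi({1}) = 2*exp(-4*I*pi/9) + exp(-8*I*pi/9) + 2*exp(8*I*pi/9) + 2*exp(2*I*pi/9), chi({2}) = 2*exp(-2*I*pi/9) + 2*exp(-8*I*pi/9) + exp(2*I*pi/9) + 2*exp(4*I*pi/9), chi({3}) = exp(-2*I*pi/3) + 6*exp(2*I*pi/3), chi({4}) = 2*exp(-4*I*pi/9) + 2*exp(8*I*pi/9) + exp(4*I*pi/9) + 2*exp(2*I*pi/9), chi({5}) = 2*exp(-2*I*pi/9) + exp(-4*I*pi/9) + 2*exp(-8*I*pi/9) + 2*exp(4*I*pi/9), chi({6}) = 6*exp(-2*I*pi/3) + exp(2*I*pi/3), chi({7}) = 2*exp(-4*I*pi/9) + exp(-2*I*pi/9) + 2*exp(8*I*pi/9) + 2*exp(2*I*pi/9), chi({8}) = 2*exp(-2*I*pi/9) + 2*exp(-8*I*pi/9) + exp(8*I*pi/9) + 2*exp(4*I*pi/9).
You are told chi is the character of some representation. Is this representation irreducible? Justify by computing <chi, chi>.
Not irreducible (reducible): <chi, chi> = 13 > 1.

Working: <chi, chi> = (1/|G|) sum_C |C| * |chi(C)|^2 = (1/9)[1*|7|^2 + 1*|2*exp(-4*I*pi/9) + exp(-8*I*pi/9) + 2*exp(8*I*pi/9) + 2*exp(2*I*pi/9)|^2 + 1*|2*exp(-2*I*pi/9) + 2*exp(-8*I*pi/9) + exp(2*I*pi/9) + 2*exp(4*I*pi/9)|^2 + 1*|exp(-2*I*pi/3) + 6*exp(2*I*pi/3)|^2 + 1*|2*exp(-4*I*pi/9) + 2*exp(8*I*pi/9) + exp(4*I*pi/9) + 2*exp(2*I*pi/9)|^2 + 1*|2*exp(-2*I*pi/9) + exp(-4*I*pi/9) + 2*exp(-8*I*pi/9) + 2*exp(4*I*pi/9)|^2 + 1*|6*exp(-2*I*pi/3) + exp(2*I*pi/3)|^2 + 1*|2*exp(-4*I*pi/9) + exp(-2*I*pi/9) + 2*exp(8*I*pi/9) + 2*exp(2*I*pi/9)|^2 + 1*|2*exp(-2*I*pi/9) + 2*exp(-8*I*pi/9) + exp(8*I*pi/9) + 2*exp(4*I*pi/9)|^2]
  = (1/9)[(49) + (1) + (1) + (31) + (1) + (1) + (31) + (1) + (1)] = 117/9 = 13.
(Exp terms are combined using exp(i*s)*conj(exp(i*t)) = exp(i*(s-t)), and sums of them are collapsed using the identity that for every m > 1 the m distinct m-th roots of unity sum to 0, e.g. 1 + exp(2*I*pi/3) + exp(-2*I*pi/3) = 0.)
A character is irreducible iff <chi, chi> = 1, so this representation is reducible.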